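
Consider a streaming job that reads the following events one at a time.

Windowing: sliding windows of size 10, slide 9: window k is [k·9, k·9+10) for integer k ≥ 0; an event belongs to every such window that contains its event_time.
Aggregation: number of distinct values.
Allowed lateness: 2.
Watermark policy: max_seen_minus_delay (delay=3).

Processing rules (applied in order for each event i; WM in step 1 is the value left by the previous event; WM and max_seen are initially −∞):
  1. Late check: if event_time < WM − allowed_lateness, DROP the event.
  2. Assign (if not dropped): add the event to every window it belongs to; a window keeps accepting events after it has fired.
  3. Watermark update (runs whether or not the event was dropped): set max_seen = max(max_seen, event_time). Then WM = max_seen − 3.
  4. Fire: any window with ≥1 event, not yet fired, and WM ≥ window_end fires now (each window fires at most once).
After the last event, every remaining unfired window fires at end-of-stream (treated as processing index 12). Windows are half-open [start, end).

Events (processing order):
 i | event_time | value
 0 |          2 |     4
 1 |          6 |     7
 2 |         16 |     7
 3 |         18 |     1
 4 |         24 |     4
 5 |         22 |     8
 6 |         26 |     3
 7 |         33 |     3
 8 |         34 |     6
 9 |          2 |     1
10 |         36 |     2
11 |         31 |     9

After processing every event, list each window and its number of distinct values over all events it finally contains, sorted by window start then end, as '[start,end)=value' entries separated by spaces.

[0,10)=2 [9,19)=2 [18,28)=4 [27,37)=4 [36,46)=1

i=0 t=2 v=4: → [0,10); WM=-1
i=1 t=6 v=7: → [0,10); WM=3
i=2 t=16 v=7: → [9,19); WM=13; [0,10) fires=2
i=3 t=18 v=1: → [18,28),[9,19); WM=15
i=4 t=24 v=4: → [18,28); WM=21; [9,19) fires=2
i=5 t=22 v=8: → [18,28); WM=21
i=6 t=26 v=3: → [18,28); WM=23
i=7 t=33 v=3: → [27,37); WM=30; [18,28) fires=4
i=8 t=34 v=6: → [27,37); WM=31
i=9 t=2 v=1: DROP (t<31-2); WM=31
i=10 t=36 v=2: → [36,46),[27,37); WM=33
i=11 t=31 v=9: → [27,37); WM=33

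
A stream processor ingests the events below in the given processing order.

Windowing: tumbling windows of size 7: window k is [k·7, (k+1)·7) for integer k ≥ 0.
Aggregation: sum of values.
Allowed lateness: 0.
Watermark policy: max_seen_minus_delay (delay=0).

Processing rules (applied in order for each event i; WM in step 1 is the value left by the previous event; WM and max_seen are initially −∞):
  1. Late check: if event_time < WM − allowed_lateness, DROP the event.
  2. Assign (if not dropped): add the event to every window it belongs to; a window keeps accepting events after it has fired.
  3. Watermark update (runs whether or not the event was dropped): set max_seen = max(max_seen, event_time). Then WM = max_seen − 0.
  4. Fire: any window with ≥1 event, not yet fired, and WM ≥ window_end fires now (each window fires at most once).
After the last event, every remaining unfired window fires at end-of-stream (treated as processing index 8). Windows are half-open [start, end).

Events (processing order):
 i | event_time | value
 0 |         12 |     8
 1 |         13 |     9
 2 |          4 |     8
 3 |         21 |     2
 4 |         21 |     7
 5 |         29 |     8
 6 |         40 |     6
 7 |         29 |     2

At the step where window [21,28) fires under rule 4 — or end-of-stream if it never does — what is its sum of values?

i=0 t=12 v=8: → [7,14); WM=12
i=1 t=13 v=9: → [7,14); WM=13
i=2 t=4 v=8: DROP (t<13-0); WM=13
i=3 t=21 v=2: → [21,28); WM=21; [7,14) fires=17
i=4 t=21 v=7: → [21,28); WM=21
i=5 t=29 v=8: → [28,35); WM=29; [21,28) fires=9
i=6 t=40 v=6: → [35,42); WM=40; [28,35) fires=8
i=7 t=29 v=2: DROP (t<40-0); WM=40

9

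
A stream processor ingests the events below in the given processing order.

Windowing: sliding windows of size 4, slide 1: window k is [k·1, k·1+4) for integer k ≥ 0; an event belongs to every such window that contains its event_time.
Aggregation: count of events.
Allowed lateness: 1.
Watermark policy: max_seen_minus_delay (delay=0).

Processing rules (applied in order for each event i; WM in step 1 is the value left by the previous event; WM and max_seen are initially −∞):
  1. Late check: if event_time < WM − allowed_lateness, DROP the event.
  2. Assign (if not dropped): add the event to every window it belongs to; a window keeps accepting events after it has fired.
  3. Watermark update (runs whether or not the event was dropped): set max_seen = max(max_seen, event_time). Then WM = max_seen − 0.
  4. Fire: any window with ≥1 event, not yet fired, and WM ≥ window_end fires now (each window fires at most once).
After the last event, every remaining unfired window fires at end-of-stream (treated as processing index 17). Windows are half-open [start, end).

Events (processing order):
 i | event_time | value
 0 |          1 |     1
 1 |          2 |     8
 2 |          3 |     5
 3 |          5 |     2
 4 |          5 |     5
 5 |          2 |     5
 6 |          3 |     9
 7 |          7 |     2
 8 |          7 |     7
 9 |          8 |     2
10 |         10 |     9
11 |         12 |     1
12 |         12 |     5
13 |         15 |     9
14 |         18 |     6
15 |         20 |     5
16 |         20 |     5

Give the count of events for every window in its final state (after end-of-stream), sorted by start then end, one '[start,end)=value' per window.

[0,4)=3 [1,5)=3 [2,6)=4 [3,7)=3 [4,8)=4 [5,9)=5 [6,10)=3 [7,11)=4 [8,12)=2 [9,13)=3 [10,14)=3 [11,15)=2 [12,16)=3 [13,17)=1 [14,18)=1 [15,19)=2 [16,20)=1 [17,21)=3 [18,22)=3 [19,23)=2 [20,24)=2

i=0 t=1 v=1: → [1,5),[0,4); WM=1
i=1 t=2 v=8: → [2,6),[1,5),[0,4); WM=2
i=2 t=3 v=5: → [3,7),[2,6),[1,5),[0,4); WM=3
i=3 t=5 v=2: → [5,9),[4,8),[3,7),[2,6); WM=5; [0,4) fires=3 [1,5) fires=3
i=4 t=5 v=5: → [5,9),[4,8),[3,7),[2,6); WM=5
i=5 t=2 v=5: DROP (t<5-1); WM=5
i=6 t=3 v=9: DROP (t<5-1); WM=5
i=7 t=7 v=2: → [7,11),[6,10),[5,9),[4,8); WM=7; [2,6) fires=4 [3,7) fires=3
i=8 t=7 v=7: → [7,11),[6,10),[5,9),[4,8); WM=7
i=9 t=8 v=2: → [8,12),[7,11),[6,10),[5,9); WM=8; [4,8) fires=4
i=10 t=10 v=9: → [10,14),[9,13),[8,12),[7,11); WM=10; [5,9) fires=5 [6,10) fires=3
i=11 t=12 v=1: → [12,16),[11,15),[10,14),[9,13); WM=12; [7,11) fires=4 [8,12) fires=2
i=12 t=12 v=5: → [12,16),[11,15),[10,14),[9,13); WM=12
i=13 t=15 v=9: → [15,19),[14,18),[13,17),[12,16); WM=15; [9,13) fires=3 [10,14) fires=3 [11,15) fires=2
i=14 t=18 v=6: → [18,22),[17,21),[16,20),[15,19); WM=18; [12,16) fires=3 [13,17) fires=1 [14,18) fires=1
i=15 t=20 v=5: → [20,24),[19,23),[18,22),[17,21); WM=20; [15,19) fires=2 [16,20) fires=1
i=16 t=20 v=5: → [20,24),[19,23),[18,22),[17,21); WM=20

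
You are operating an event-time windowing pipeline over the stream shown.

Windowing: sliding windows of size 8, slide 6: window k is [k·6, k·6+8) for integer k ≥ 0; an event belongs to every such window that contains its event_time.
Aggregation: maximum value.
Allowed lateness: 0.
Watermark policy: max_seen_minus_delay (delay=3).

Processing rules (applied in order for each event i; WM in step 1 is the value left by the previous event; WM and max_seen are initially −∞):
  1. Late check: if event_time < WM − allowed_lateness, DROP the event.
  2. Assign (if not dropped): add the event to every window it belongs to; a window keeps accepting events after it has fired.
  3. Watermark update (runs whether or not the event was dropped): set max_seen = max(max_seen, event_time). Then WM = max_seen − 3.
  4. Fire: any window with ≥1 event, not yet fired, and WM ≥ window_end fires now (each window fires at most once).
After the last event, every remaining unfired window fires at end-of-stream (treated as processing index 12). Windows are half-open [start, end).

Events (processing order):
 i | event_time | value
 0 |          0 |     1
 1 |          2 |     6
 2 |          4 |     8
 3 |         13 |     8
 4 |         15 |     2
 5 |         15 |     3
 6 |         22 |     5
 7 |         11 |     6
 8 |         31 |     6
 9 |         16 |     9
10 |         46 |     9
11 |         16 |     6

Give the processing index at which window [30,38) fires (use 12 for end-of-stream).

i=0 t=0 v=1: → [0,8); WM=-3
i=1 t=2 v=6: → [0,8); WM=-1
i=2 t=4 v=8: → [0,8); WM=1
i=3 t=13 v=8: → [12,20),[6,14); WM=10; [0,8) fires=8
i=4 t=15 v=2: → [12,20); WM=12
i=5 t=15 v=3: → [12,20); WM=12
i=6 t=22 v=5: → [18,26); WM=19; [6,14) fires=8
i=7 t=11 v=6: DROP (t<19-0); WM=19
i=8 t=31 v=6: → [30,38),[24,32); WM=28; [12,20) fires=8 [18,26) fires=5
i=9 t=16 v=9: DROP (t<28-0); WM=28
i=10 t=46 v=9: → [42,50); WM=43; [24,32) fires=6 [30,38) fires=6
i=11 t=16 v=6: DROP (t<43-0); WM=43

10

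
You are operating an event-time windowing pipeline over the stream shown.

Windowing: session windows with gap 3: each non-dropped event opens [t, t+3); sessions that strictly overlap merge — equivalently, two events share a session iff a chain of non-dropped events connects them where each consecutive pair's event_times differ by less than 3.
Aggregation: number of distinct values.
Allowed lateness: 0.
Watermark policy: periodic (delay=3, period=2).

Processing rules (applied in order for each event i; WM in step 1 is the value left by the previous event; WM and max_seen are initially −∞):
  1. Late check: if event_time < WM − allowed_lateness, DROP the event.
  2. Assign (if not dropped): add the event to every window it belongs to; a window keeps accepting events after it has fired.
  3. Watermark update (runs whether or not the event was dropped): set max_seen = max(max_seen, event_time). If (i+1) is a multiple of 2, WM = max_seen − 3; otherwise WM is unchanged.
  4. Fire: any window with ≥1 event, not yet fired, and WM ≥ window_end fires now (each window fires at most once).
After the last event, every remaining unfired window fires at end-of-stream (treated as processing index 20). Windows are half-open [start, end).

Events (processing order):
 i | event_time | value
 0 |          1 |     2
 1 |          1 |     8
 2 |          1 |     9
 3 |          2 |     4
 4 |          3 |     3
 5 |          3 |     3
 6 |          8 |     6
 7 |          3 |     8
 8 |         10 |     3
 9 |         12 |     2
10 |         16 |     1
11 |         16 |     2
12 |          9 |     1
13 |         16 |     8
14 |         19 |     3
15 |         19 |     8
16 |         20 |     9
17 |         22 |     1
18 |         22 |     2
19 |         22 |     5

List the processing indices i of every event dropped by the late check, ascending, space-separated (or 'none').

i=0 t=1 v=2: → [1,4); WM=−∞
i=1 t=1 v=8: → [1,4); WM=-2
i=2 t=1 v=9: → [1,4); WM=-2
i=3 t=2 v=4: → [1,5); WM=-1
i=4 t=3 v=3: → [1,6); WM=-1
i=5 t=3 v=3: → [1,6); WM=0
i=6 t=8 v=6: → [8,11); WM=0
i=7 t=3 v=8: → [1,6); WM=5
i=8 t=10 v=3: → [8,13); WM=5
i=9 t=12 v=2: → [8,15); WM=9
i=10 t=16 v=1: → [16,19); WM=9
i=11 t=16 v=2: → [16,19); WM=13
i=12 t=9 v=1: DROP (t<13-0); WM=13
i=13 t=16 v=8: → [16,19); WM=13
i=14 t=19 v=3: → [19,22); WM=13
i=15 t=19 v=8: → [19,22); WM=16
i=16 t=20 v=9: → [19,23); WM=16
i=17 t=22 v=1: → [19,25); WM=19
i=18 t=22 v=2: → [19,25); WM=19
i=19 t=22 v=5: → [19,25); WM=19

12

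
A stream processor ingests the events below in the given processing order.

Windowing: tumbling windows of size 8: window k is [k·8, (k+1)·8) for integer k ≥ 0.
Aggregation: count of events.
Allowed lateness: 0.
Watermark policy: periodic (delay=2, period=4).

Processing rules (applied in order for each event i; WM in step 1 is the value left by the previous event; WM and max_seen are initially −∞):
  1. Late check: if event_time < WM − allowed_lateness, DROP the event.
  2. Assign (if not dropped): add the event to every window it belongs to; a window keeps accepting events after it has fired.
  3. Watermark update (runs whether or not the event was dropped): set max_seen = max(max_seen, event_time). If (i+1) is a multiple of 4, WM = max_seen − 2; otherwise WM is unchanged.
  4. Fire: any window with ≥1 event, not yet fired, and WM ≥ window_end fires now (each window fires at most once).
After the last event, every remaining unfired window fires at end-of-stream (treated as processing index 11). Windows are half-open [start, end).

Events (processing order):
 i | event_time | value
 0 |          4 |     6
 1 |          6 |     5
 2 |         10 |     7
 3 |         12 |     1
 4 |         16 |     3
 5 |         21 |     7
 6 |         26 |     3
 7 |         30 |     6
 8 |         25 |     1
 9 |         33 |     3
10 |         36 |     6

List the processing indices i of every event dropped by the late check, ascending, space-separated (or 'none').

8

i=0 t=4 v=6: → [0,8); WM=−∞
i=1 t=6 v=5: → [0,8); WM=−∞
i=2 t=10 v=7: → [8,16); WM=−∞
i=3 t=12 v=1: → [8,16); WM=10; [0,8) fires=2
i=4 t=16 v=3: → [16,24); WM=10
i=5 t=21 v=7: → [16,24); WM=10
i=6 t=26 v=3: → [24,32); WM=10
i=7 t=30 v=6: → [24,32); WM=28; [8,16) fires=2 [16,24) fires=2
i=8 t=25 v=1: DROP (t<28-0); WM=28
i=9 t=33 v=3: → [32,40); WM=28
i=10 t=36 v=6: → [32,40); WM=28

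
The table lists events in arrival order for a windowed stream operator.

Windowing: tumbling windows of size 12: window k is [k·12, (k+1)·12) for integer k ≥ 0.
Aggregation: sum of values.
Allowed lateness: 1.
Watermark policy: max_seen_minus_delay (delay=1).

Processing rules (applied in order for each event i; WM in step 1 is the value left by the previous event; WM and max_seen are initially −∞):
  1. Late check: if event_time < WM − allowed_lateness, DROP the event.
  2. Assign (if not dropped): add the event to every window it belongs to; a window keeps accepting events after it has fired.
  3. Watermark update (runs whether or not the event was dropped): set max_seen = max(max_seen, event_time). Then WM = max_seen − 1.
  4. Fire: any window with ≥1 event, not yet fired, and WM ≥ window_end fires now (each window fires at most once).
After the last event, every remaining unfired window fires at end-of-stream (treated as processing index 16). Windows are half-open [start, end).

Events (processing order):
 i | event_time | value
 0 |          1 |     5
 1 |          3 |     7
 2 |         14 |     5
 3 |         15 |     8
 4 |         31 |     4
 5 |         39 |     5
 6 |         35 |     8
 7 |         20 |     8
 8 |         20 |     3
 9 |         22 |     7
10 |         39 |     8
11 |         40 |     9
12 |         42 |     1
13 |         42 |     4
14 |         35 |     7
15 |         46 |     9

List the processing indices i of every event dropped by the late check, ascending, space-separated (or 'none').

6 7 8 9 14

i=0 t=1 v=5: → [0,12); WM=0
i=1 t=3 v=7: → [0,12); WM=2
i=2 t=14 v=5: → [12,24); WM=13; [0,12) fires=12
i=3 t=15 v=8: → [12,24); WM=14
i=4 t=31 v=4: → [24,36); WM=30; [12,24) fires=13
i=5 t=39 v=5: → [36,48); WM=38; [24,36) fires=4
i=6 t=35 v=8: DROP (t<38-1); WM=38
i=7 t=20 v=8: DROP (t<38-1); WM=38
i=8 t=20 v=3: DROP (t<38-1); WM=38
i=9 t=22 v=7: DROP (t<38-1); WM=38
i=10 t=39 v=8: → [36,48); WM=38
i=11 t=40 v=9: → [36,48); WM=39
i=12 t=42 v=1: → [36,48); WM=41
i=13 t=42 v=4: → [36,48); WM=41
i=14 t=35 v=7: DROP (t<41-1); WM=41
i=15 t=46 v=9: → [36,48); WM=45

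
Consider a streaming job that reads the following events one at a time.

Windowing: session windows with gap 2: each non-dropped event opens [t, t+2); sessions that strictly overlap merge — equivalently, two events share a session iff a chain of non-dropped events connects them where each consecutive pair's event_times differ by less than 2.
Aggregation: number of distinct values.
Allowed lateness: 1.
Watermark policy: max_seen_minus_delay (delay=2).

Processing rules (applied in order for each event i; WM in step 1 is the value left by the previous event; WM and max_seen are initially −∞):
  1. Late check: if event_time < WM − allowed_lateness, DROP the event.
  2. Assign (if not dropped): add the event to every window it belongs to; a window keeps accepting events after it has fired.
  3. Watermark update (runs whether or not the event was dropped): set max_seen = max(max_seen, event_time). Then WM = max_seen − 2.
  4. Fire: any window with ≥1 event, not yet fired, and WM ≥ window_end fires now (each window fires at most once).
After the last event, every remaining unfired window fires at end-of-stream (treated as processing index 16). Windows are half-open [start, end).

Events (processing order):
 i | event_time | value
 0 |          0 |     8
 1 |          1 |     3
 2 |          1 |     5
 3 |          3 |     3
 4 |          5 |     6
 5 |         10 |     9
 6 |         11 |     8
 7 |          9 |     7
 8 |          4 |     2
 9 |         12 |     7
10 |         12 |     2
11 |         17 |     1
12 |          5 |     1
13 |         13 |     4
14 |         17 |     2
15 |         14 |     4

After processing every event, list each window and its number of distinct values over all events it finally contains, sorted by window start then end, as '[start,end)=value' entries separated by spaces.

i=0 t=0 v=8: → [0,2); WM=-2
i=1 t=1 v=3: → [0,3); WM=-1
i=2 t=1 v=5: → [0,3); WM=-1
i=3 t=3 v=3: → [3,5); WM=1
i=4 t=5 v=6: → [5,7); WM=3
i=5 t=10 v=9: → [10,12); WM=8
i=6 t=11 v=8: → [10,13); WM=9
i=7 t=9 v=7: → [9,13); WM=9
i=8 t=4 v=2: DROP (t<9-1); WM=9
i=9 t=12 v=7: → [9,14); WM=10
i=10 t=12 v=2: → [9,14); WM=10
i=11 t=17 v=1: → [17,19); WM=15
i=12 t=5 v=1: DROP (t<15-1); WM=15
i=13 t=13 v=4: DROP (t<15-1); WM=15
i=14 t=17 v=2: → [17,19); WM=15
i=15 t=14 v=4: → [14,16); WM=15

[0,3)=3 [3,5)=1 [5,7)=1 [9,14)=4 [14,16)=1 [17,19)=2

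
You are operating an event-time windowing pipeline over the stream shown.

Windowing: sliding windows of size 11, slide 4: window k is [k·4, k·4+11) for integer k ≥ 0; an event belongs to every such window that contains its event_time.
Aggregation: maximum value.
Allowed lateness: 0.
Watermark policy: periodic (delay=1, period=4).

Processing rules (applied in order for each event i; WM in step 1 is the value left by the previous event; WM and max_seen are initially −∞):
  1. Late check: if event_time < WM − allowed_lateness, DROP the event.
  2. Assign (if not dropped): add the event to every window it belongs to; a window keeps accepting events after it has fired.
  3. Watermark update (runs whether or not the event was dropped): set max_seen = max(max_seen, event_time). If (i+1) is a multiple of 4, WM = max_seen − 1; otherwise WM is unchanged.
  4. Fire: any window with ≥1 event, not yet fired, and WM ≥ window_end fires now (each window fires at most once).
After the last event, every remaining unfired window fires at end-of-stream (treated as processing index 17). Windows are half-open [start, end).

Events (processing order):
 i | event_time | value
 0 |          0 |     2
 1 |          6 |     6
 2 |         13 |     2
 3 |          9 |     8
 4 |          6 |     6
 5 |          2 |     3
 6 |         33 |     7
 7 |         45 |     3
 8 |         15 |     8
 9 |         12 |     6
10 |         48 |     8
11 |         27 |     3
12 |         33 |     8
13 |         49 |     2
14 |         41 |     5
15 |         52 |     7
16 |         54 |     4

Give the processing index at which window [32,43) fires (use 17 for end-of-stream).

7

i=0 t=0 v=2: → [0,11); WM=−∞
i=1 t=6 v=6: → [4,15),[0,11); WM=−∞
i=2 t=13 v=2: → [12,23),[8,19),[4,15); WM=−∞
i=3 t=9 v=8: → [8,19),[4,15),[0,11); WM=12; [0,11) fires=8
i=4 t=6 v=6: DROP (t<12-0); WM=12
i=5 t=2 v=3: DROP (t<12-0); WM=12
i=6 t=33 v=7: → [32,43),[28,39),[24,35); WM=12
i=7 t=45 v=3: → [44,55),[40,51),[36,47); WM=44; [4,15) fires=8 [8,19) fires=8 [12,23) fires=2 [24,35) fires=7 [28,39) fires=7 [32,43) fires=7
i=8 t=15 v=8: DROP (t<44-0); WM=44
i=9 t=12 v=6: DROP (t<44-0); WM=44
i=10 t=48 v=8: → [48,59),[44,55),[40,51); WM=44
i=11 t=27 v=3: DROP (t<44-0); WM=47; [36,47) fires=3
i=12 t=33 v=8: DROP (t<47-0); WM=47
i=13 t=49 v=2: → [48,59),[44,55),[40,51); WM=47
i=14 t=41 v=5: DROP (t<47-0); WM=47
i=15 t=52 v=7: → [52,63),[48,59),[44,55); WM=51; [40,51) fires=8
i=16 t=54 v=4: → [52,63),[48,59),[44,55); WM=51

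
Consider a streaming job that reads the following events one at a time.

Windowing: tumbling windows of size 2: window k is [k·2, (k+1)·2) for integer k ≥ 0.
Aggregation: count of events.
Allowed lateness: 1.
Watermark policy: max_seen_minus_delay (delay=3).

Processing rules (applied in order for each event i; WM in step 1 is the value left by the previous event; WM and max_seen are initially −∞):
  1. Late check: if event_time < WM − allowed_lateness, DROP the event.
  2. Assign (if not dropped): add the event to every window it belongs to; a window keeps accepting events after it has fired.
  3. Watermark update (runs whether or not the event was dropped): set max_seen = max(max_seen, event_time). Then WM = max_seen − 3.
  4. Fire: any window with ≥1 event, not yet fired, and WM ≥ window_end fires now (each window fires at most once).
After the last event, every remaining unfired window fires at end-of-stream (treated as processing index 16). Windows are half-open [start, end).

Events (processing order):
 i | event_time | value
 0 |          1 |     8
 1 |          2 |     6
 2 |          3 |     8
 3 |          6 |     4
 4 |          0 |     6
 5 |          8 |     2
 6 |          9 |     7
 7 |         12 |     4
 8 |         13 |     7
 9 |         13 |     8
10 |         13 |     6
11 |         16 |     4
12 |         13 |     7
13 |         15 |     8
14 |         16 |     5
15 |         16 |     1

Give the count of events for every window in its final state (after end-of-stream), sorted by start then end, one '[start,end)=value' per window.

[0,2)=1 [2,4)=2 [6,8)=1 [8,10)=2 [12,14)=5 [14,16)=1 [16,18)=3

i=0 t=1 v=8: → [0,2); WM=-2
i=1 t=2 v=6: → [2,4); WM=-1
i=2 t=3 v=8: → [2,4); WM=0
i=3 t=6 v=4: → [6,8); WM=3; [0,2) fires=1
i=4 t=0 v=6: DROP (t<3-1); WM=3
i=5 t=8 v=2: → [8,10); WM=5; [2,4) fires=2
i=6 t=9 v=7: → [8,10); WM=6
i=7 t=12 v=4: → [12,14); WM=9; [6,8) fires=1
i=8 t=13 v=7: → [12,14); WM=10; [8,10) fires=2
i=9 t=13 v=8: → [12,14); WM=10
i=10 t=13 v=6: → [12,14); WM=10
i=11 t=16 v=4: → [16,18); WM=13
i=12 t=13 v=7: → [12,14); WM=13
i=13 t=15 v=8: → [14,16); WM=13
i=14 t=16 v=5: → [16,18); WM=13
i=15 t=16 v=1: → [16,18); WM=13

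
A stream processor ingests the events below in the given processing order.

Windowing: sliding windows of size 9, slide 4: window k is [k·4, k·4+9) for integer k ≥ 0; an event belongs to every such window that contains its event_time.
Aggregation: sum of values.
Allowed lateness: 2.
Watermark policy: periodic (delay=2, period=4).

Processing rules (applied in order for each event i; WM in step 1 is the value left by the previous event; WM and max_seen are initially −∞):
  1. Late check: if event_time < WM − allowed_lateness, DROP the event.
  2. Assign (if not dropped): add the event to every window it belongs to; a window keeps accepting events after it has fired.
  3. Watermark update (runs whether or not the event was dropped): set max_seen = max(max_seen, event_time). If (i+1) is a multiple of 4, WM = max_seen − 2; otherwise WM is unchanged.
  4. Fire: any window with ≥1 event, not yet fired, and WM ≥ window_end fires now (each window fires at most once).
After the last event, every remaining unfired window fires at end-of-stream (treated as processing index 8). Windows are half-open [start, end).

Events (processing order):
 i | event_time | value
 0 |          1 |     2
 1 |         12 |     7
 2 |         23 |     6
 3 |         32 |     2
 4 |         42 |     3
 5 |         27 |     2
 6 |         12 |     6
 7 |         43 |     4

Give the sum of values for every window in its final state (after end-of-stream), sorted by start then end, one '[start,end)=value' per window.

i=0 t=1 v=2: → [0,9); WM=−∞
i=1 t=12 v=7: → [12,21),[8,17),[4,13); WM=−∞
i=2 t=23 v=6: → [20,29),[16,25); WM=−∞
i=3 t=32 v=2: → [32,41),[28,37),[24,33); WM=30; [0,9) fires=2 [4,13) fires=7 [8,17) fires=7 [12,21) fires=7 [16,25) fires=6 [20,29) fires=6
i=4 t=42 v=3: → [40,49),[36,45); WM=30
i=5 t=27 v=2: DROP (t<30-2); WM=30
i=6 t=12 v=6: DROP (t<30-2); WM=30
i=7 t=43 v=4: → [40,49),[36,45); WM=41; [24,33) fires=2 [28,37) fires=2 [32,41) fires=2

[0,9)=2 [4,13)=7 [8,17)=7 [12,21)=7 [16,25)=6 [20,29)=6 [24,33)=2 [28,37)=2 [32,41)=2 [36,45)=7 [40,49)=7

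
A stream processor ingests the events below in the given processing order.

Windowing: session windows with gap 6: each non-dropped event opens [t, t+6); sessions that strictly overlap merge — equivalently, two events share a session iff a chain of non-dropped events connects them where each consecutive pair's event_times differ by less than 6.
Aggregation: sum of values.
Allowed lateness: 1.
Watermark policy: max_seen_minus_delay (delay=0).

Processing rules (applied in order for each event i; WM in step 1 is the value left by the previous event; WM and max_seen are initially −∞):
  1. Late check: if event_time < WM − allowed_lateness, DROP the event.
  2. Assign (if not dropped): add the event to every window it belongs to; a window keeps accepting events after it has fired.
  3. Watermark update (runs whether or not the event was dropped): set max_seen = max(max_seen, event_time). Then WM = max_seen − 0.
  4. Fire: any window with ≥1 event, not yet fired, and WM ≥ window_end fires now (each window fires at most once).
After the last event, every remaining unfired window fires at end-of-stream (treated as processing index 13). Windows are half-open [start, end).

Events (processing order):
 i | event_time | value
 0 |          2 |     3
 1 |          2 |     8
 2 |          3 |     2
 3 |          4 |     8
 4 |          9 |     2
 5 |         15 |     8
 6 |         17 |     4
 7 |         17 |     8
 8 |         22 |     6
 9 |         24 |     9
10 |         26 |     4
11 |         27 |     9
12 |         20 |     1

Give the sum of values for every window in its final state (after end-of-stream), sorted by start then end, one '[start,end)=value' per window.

[2,15)=23 [15,33)=48

i=0 t=2 v=3: → [2,8); WM=2
i=1 t=2 v=8: → [2,8); WM=2
i=2 t=3 v=2: → [2,9); WM=3
i=3 t=4 v=8: → [2,10); WM=4
i=4 t=9 v=2: → [2,15); WM=9
i=5 t=15 v=8: → [15,21); WM=15
i=6 t=17 v=4: → [15,23); WM=17
i=7 t=17 v=8: → [15,23); WM=17
i=8 t=22 v=6: → [15,28); WM=22
i=9 t=24 v=9: → [15,30); WM=24
i=10 t=26 v=4: → [15,32); WM=26
i=11 t=27 v=9: → [15,33); WM=27
i=12 t=20 v=1: DROP (t<27-1); WM=27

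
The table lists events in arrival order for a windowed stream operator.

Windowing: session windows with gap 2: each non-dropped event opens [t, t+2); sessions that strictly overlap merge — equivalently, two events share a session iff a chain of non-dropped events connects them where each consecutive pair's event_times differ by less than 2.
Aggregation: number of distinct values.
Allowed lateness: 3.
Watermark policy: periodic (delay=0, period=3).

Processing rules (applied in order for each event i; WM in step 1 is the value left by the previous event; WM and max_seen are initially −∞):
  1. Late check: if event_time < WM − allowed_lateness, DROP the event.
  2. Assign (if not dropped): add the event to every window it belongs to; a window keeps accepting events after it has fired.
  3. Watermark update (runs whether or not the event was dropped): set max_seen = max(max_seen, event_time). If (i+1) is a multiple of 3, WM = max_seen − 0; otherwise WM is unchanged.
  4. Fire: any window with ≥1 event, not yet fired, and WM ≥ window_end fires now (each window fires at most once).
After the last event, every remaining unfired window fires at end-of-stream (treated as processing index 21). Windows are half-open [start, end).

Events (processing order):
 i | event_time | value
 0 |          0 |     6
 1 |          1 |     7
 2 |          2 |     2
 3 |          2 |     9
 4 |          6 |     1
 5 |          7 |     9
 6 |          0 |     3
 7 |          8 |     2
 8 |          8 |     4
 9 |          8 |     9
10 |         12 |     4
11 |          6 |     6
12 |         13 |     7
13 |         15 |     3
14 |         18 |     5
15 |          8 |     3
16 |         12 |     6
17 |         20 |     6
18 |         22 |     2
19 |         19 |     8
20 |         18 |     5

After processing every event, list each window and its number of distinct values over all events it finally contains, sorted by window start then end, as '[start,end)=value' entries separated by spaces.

[0,4)=4 [6,10)=5 [12,15)=2 [15,17)=1 [18,22)=3 [22,24)=1

i=0 t=0 v=6: → [0,2); WM=−∞
i=1 t=1 v=7: → [0,3); WM=−∞
i=2 t=2 v=2: → [0,4); WM=2
i=3 t=2 v=9: → [0,4); WM=2
i=4 t=6 v=1: → [6,8); WM=2
i=5 t=7 v=9: → [6,9); WM=7
i=6 t=0 v=3: DROP (t<7-3); WM=7
i=7 t=8 v=2: → [6,10); WM=7
i=8 t=8 v=4: → [6,10); WM=8
i=9 t=8 v=9: → [6,10); WM=8
i=10 t=12 v=4: → [12,14); WM=8
i=11 t=6 v=6: → [6,10); WM=12
i=12 t=13 v=7: → [12,15); WM=12
i=13 t=15 v=3: → [15,17); WM=12
i=14 t=18 v=5: → [18,20); WM=18
i=15 t=8 v=3: DROP (t<18-3); WM=18
i=16 t=12 v=6: DROP (t<18-3); WM=18
i=17 t=20 v=6: → [20,22); WM=20
i=18 t=22 v=2: → [22,24); WM=20
i=19 t=19 v=8: → [18,22); WM=20
i=20 t=18 v=5: → [18,22); WM=22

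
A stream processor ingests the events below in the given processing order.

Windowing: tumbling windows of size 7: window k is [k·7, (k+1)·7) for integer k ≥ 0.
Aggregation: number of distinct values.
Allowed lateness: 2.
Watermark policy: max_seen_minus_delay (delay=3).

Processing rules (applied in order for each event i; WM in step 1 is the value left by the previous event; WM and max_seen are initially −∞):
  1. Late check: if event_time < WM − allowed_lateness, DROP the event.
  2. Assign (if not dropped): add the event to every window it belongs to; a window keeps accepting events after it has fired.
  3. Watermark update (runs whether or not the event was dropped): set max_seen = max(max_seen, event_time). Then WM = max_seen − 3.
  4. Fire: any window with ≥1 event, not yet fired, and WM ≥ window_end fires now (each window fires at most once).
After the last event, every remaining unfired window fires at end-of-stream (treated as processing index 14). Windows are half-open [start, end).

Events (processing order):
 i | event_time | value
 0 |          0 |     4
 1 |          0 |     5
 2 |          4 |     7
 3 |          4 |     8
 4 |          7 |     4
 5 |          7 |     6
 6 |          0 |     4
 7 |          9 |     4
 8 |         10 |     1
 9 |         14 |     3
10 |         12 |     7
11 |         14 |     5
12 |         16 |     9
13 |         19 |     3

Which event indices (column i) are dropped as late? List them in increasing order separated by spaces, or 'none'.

6

i=0 t=0 v=4: → [0,7); WM=-3
i=1 t=0 v=5: → [0,7); WM=-3
i=2 t=4 v=7: → [0,7); WM=1
i=3 t=4 v=8: → [0,7); WM=1
i=4 t=7 v=4: → [7,14); WM=4
i=5 t=7 v=6: → [7,14); WM=4
i=6 t=0 v=4: DROP (t<4-2); WM=4
i=7 t=9 v=4: → [7,14); WM=6
i=8 t=10 v=1: → [7,14); WM=7; [0,7) fires=4
i=9 t=14 v=3: → [14,21); WM=11
i=10 t=12 v=7: → [7,14); WM=11
i=11 t=14 v=5: → [14,21); WM=11
i=12 t=16 v=9: → [14,21); WM=13
i=13 t=19 v=3: → [14,21); WM=16; [7,14) fires=4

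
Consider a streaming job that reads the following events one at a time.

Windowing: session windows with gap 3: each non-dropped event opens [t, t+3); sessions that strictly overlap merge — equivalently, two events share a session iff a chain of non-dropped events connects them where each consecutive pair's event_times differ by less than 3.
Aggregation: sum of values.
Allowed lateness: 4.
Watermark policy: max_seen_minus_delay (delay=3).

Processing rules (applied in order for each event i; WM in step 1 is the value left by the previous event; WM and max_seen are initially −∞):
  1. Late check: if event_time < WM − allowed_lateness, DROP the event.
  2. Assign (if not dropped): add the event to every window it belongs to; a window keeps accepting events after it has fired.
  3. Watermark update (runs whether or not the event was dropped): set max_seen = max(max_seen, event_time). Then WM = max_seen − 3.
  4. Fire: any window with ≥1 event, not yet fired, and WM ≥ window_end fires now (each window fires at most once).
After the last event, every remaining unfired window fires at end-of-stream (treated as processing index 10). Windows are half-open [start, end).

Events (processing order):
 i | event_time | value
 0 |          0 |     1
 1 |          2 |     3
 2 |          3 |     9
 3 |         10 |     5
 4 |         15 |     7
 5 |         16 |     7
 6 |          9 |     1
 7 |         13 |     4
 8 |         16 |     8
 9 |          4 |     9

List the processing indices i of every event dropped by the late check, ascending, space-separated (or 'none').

9

i=0 t=0 v=1: → [0,3); WM=-3
i=1 t=2 v=3: → [0,5); WM=-1
i=2 t=3 v=9: → [0,6); WM=0
i=3 t=10 v=5: → [10,13); WM=7
i=4 t=15 v=7: → [15,18); WM=12
i=5 t=16 v=7: → [15,19); WM=13
i=6 t=9 v=1: → [9,13); WM=13
i=7 t=13 v=4: → [13,19); WM=13
i=8 t=16 v=8: → [13,19); WM=13
i=9 t=4 v=9: DROP (t<13-4); WM=13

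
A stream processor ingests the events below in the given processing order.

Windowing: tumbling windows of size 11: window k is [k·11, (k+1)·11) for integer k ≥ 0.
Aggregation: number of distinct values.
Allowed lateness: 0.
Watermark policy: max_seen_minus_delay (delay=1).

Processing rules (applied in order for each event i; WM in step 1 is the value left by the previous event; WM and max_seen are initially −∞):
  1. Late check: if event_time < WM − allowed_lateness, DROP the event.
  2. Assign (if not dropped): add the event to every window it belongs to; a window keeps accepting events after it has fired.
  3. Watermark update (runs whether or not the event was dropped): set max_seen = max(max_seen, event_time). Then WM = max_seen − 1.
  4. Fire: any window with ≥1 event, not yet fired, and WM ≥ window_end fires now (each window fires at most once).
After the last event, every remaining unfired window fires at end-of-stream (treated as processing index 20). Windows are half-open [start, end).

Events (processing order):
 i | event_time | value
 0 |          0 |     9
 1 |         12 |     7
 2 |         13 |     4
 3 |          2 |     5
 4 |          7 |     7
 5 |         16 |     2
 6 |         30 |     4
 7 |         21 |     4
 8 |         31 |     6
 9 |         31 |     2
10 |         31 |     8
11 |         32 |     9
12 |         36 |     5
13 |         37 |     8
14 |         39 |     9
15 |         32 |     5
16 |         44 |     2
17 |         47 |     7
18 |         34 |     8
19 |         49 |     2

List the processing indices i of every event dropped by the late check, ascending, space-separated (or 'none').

i=0 t=0 v=9: → [0,11); WM=-1
i=1 t=12 v=7: → [11,22); WM=11; [0,11) fires=1
i=2 t=13 v=4: → [11,22); WM=12
i=3 t=2 v=5: DROP (t<12-0); WM=12
i=4 t=7 v=7: DROP (t<12-0); WM=12
i=5 t=16 v=2: → [11,22); WM=15
i=6 t=30 v=4: → [22,33); WM=29; [11,22) fires=3
i=7 t=21 v=4: DROP (t<29-0); WM=29
i=8 t=31 v=6: → [22,33); WM=30
i=9 t=31 v=2: → [22,33); WM=30
i=10 t=31 v=8: → [22,33); WM=30
i=11 t=32 v=9: → [22,33); WM=31
i=12 t=36 v=5: → [33,44); WM=35; [22,33) fires=5
i=13 t=37 v=8: → [33,44); WM=36
i=14 t=39 v=9: → [33,44); WM=38
i=15 t=32 v=5: DROP (t<38-0); WM=38
i=16 t=44 v=2: → [44,55); WM=43
i=17 t=47 v=7: → [44,55); WM=46; [33,44) fires=3
i=18 t=34 v=8: DROP (t<46-0); WM=46
i=19 t=49 v=2: → [44,55); WM=48

3 4 7 15 18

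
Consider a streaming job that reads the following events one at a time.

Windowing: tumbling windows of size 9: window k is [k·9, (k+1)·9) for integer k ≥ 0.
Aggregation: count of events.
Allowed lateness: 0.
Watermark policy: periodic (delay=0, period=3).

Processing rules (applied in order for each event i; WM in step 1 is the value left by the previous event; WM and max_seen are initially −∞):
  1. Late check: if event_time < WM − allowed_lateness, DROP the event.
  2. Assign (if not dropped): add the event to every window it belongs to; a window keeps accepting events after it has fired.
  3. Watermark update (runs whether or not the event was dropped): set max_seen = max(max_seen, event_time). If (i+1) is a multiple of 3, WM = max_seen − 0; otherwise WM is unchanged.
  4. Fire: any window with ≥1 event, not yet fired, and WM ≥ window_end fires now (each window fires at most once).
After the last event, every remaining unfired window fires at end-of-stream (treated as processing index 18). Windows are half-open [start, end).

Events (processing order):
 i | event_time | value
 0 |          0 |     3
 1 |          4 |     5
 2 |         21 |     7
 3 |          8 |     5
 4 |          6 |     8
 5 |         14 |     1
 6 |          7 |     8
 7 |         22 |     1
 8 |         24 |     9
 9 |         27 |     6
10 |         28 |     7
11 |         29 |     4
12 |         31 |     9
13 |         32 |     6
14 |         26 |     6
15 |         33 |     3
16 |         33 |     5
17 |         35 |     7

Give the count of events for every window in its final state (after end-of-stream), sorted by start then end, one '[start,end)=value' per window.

i=0 t=0 v=3: → [0,9); WM=−∞
i=1 t=4 v=5: → [0,9); WM=−∞
i=2 t=21 v=7: → [18,27); WM=21; [0,9) fires=2
i=3 t=8 v=5: DROP (t<21-0); WM=21
i=4 t=6 v=8: DROP (t<21-0); WM=21
i=5 t=14 v=1: DROP (t<21-0); WM=21
i=6 t=7 v=8: DROP (t<21-0); WM=21
i=7 t=22 v=1: → [18,27); WM=21
i=8 t=24 v=9: → [18,27); WM=24
i=9 t=27 v=6: → [27,36); WM=24
i=10 t=28 v=7: → [27,36); WM=24
i=11 t=29 v=4: → [27,36); WM=29; [18,27) fires=3
i=12 t=31 v=9: → [27,36); WM=29
i=13 t=32 v=6: → [27,36); WM=29
i=14 t=26 v=6: DROP (t<29-0); WM=32
i=15 t=33 v=3: → [27,36); WM=32
i=16 t=33 v=5: → [27,36); WM=32
i=17 t=35 v=7: → [27,36); WM=35

[0,9)=2 [18,27)=3 [27,36)=8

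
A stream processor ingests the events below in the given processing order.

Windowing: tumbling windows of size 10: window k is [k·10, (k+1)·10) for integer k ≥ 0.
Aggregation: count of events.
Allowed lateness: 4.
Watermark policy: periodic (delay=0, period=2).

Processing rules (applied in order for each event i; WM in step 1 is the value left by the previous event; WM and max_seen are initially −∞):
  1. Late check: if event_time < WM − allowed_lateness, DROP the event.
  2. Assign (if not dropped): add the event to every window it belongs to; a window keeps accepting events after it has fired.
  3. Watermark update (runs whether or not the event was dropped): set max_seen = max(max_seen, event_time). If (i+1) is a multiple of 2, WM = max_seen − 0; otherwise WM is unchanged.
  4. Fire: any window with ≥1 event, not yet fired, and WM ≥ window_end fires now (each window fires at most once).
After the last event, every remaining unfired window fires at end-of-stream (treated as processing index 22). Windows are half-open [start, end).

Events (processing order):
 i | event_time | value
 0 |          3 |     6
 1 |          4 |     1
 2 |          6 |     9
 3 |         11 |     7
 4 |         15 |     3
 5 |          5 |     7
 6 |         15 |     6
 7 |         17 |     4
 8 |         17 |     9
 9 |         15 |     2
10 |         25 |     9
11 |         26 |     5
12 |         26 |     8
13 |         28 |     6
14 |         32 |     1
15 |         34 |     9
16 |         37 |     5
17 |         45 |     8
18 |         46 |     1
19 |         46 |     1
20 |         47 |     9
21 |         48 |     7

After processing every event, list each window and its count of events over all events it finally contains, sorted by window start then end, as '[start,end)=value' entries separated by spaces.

i=0 t=3 v=6: → [0,10); WM=−∞
i=1 t=4 v=1: → [0,10); WM=4
i=2 t=6 v=9: → [0,10); WM=4
i=3 t=11 v=7: → [10,20); WM=11; [0,10) fires=3
i=4 t=15 v=3: → [10,20); WM=11
i=5 t=5 v=7: DROP (t<11-4); WM=15
i=6 t=15 v=6: → [10,20); WM=15
i=7 t=17 v=4: → [10,20); WM=17
i=8 t=17 v=9: → [10,20); WM=17
i=9 t=15 v=2: → [10,20); WM=17
i=10 t=25 v=9: → [20,30); WM=17
i=11 t=26 v=5: → [20,30); WM=26; [10,20) fires=6
i=12 t=26 v=8: → [20,30); WM=26
i=13 t=28 v=6: → [20,30); WM=28
i=14 t=32 v=1: → [30,40); WM=28
i=15 t=34 v=9: → [30,40); WM=34; [20,30) fires=4
i=16 t=37 v=5: → [30,40); WM=34
i=17 t=45 v=8: → [40,50); WM=45; [30,40) fires=3
i=18 t=46 v=1: → [40,50); WM=45
i=19 t=46 v=1: → [40,50); WM=46
i=20 t=47 v=9: → [40,50); WM=46
i=21 t=48 v=7: → [40,50); WM=48

[0,10)=3 [10,20)=6 [20,30)=4 [30,40)=3 [40,50)=5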